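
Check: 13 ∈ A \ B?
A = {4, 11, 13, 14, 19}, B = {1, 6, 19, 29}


A = {4, 11, 13, 14, 19}, B = {1, 6, 19, 29}
A \ B = elements in A but not in B
A \ B = {4, 11, 13, 14}
Checking if 13 ∈ A \ B
13 is in A \ B → True

13 ∈ A \ B


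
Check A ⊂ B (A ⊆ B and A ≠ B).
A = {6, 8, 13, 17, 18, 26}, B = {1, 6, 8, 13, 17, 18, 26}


A ⊂ B requires: A ⊆ B AND A ≠ B.
A ⊆ B? Yes
A = B? No
A ⊂ B: Yes (A is a proper subset of B)

Yes, A ⊂ B


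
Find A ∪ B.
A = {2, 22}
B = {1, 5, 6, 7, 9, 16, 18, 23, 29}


A ∪ B = all elements in A or B (or both)
A = {2, 22}
B = {1, 5, 6, 7, 9, 16, 18, 23, 29}
A ∪ B = {1, 2, 5, 6, 7, 9, 16, 18, 22, 23, 29}

A ∪ B = {1, 2, 5, 6, 7, 9, 16, 18, 22, 23, 29}


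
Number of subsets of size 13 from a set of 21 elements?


C(n,k) = n! / (k!(n-k)!)
C(21,13) = 21! / (13!8!)
= 203490

C(21,13) = 203490


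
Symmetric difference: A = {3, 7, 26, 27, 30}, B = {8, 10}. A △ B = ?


A △ B = (A \ B) ∪ (B \ A) = elements in exactly one of A or B
A \ B = {3, 7, 26, 27, 30}
B \ A = {8, 10}
A △ B = {3, 7, 8, 10, 26, 27, 30}

A △ B = {3, 7, 8, 10, 26, 27, 30}


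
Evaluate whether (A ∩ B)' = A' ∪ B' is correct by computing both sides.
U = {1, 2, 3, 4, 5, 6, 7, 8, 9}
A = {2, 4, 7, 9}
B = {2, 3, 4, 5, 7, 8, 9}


LHS: A ∩ B = {2, 4, 7, 9}
(A ∩ B)' = U \ (A ∩ B) = {1, 3, 5, 6, 8}
A' = {1, 3, 5, 6, 8}, B' = {1, 6}
Claimed RHS: A' ∪ B' = {1, 3, 5, 6, 8}
Identity is VALID: LHS = RHS = {1, 3, 5, 6, 8} ✓

Identity is valid. (A ∩ B)' = A' ∪ B' = {1, 3, 5, 6, 8}


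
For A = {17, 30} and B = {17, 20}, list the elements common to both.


A ∩ B = elements in both A and B
A = {17, 30}
B = {17, 20}
A ∩ B = {17}

A ∩ B = {17}


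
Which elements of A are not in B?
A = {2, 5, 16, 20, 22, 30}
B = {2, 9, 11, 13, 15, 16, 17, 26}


A \ B = elements in A but not in B
A = {2, 5, 16, 20, 22, 30}
B = {2, 9, 11, 13, 15, 16, 17, 26}
Remove from A any elements in B
A \ B = {5, 20, 22, 30}

A \ B = {5, 20, 22, 30}


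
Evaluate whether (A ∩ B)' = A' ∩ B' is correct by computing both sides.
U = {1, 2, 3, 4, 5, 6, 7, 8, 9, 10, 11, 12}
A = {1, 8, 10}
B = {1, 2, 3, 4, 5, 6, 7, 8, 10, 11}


LHS: A ∩ B = {1, 8, 10}
(A ∩ B)' = U \ (A ∩ B) = {2, 3, 4, 5, 6, 7, 9, 11, 12}
A' = {2, 3, 4, 5, 6, 7, 9, 11, 12}, B' = {9, 12}
Claimed RHS: A' ∩ B' = {9, 12}
Identity is INVALID: LHS = {2, 3, 4, 5, 6, 7, 9, 11, 12} but the RHS claimed here equals {9, 12}. The correct form is (A ∩ B)' = A' ∪ B'.

Identity is invalid: (A ∩ B)' = {2, 3, 4, 5, 6, 7, 9, 11, 12} but A' ∩ B' = {9, 12}. The correct De Morgan law is (A ∩ B)' = A' ∪ B'.


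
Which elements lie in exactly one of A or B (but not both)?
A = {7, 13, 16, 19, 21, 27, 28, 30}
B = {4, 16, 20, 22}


A △ B = (A \ B) ∪ (B \ A) = elements in exactly one of A or B
A \ B = {7, 13, 19, 21, 27, 28, 30}
B \ A = {4, 20, 22}
A △ B = {4, 7, 13, 19, 20, 21, 22, 27, 28, 30}

A △ B = {4, 7, 13, 19, 20, 21, 22, 27, 28, 30}


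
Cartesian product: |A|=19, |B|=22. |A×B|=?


|A × B| = |A| × |B|
= 19 × 22
= 418

|A × B| = 418


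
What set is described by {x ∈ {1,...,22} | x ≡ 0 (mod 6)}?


Checking each candidate:
Condition: x in {1,...,22} with x ≡ 0 (mod 6)
Result = {6, 12, 18}

{6, 12, 18}


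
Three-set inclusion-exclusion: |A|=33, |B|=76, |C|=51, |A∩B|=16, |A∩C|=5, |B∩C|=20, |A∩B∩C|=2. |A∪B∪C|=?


|A∪B∪C| = |A|+|B|+|C| - |A∩B|-|A∩C|-|B∩C| + |A∩B∩C|
= 33+76+51 - 16-5-20 + 2
= 160 - 41 + 2
= 121

|A ∪ B ∪ C| = 121


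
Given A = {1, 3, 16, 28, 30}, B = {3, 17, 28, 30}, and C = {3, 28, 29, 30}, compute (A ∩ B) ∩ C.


A ∩ B = {3, 28, 30}
(A ∩ B) ∩ C = {3, 28, 30}

A ∩ B ∩ C = {3, 28, 30}


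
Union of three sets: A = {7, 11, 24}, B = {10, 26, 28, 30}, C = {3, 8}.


A ∪ B = {7, 10, 11, 24, 26, 28, 30}
(A ∪ B) ∪ C = {3, 7, 8, 10, 11, 24, 26, 28, 30}

A ∪ B ∪ C = {3, 7, 8, 10, 11, 24, 26, 28, 30}


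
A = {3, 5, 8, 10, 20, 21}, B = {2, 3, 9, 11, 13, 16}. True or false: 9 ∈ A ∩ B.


A = {3, 5, 8, 10, 20, 21}, B = {2, 3, 9, 11, 13, 16}
A ∩ B = elements in both A and B
A ∩ B = {3}
Checking if 9 ∈ A ∩ B
9 is not in A ∩ B → False

9 ∉ A ∩ B


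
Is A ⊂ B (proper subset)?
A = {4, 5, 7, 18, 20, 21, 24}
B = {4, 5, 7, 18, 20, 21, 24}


A ⊂ B requires: A ⊆ B AND A ≠ B.
A ⊆ B? Yes
A = B? Yes
A = B, so A is not a PROPER subset.

No, A is not a proper subset of B


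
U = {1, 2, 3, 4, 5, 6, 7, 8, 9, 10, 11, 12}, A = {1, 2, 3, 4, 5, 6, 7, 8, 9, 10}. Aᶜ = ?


Aᶜ = U \ A = elements in U but not in A
U = {1, 2, 3, 4, 5, 6, 7, 8, 9, 10, 11, 12}
A = {1, 2, 3, 4, 5, 6, 7, 8, 9, 10}
Aᶜ = {11, 12}

Aᶜ = {11, 12}


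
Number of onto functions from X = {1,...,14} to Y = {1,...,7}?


n = |X| = 14, k = |Y| = 7. Surjections via inclusion-exclusion:
S(n,k) = Σ(-1)^i × C(k,i) × (k-i)^n, i=0 to k
i=0: (-1)^0×C(7,0)×7^14 = 678223072849
i=1: (-1)^1×C(7,1)×6^14 = -548549148672
i=2: (-1)^2×C(7,2)×5^14 = 128173828125
i=3: (-1)^3×C(7,3)×4^14 = -9395240960
i=4: (-1)^4×C(7,4)×3^14 = 167403915
i=5: (-1)^5×C(7,5)×2^14 = -344064
i=6: (-1)^6×C(7,6)×1^14 = 7
i=7: (-1)^7×C(7,7)×0^14 = 0
Total = 248619571200

Number of surjections = 248619571200


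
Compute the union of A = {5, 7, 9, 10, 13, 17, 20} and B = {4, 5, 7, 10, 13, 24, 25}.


A ∪ B = all elements in A or B (or both)
A = {5, 7, 9, 10, 13, 17, 20}
B = {4, 5, 7, 10, 13, 24, 25}
A ∪ B = {4, 5, 7, 9, 10, 13, 17, 20, 24, 25}

A ∪ B = {4, 5, 7, 9, 10, 13, 17, 20, 24, 25}


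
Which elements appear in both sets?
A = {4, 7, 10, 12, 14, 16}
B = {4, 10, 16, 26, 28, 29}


A ∩ B = elements in both A and B
A = {4, 7, 10, 12, 14, 16}
B = {4, 10, 16, 26, 28, 29}
A ∩ B = {4, 10, 16}

A ∩ B = {4, 10, 16}


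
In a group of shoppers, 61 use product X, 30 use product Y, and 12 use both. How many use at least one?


|A ∪ B| = |A| + |B| - |A ∩ B|
= 61 + 30 - 12
= 79

|A ∪ B| = 79


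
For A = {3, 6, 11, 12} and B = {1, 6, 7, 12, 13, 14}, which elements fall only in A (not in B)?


A = {3, 6, 11, 12}
B = {1, 6, 7, 12, 13, 14}
Region: only in A (not in B)
Elements: {3, 11}

Elements only in A (not in B): {3, 11}


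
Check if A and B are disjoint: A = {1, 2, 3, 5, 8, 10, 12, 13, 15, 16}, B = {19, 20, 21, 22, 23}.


Disjoint means A ∩ B = ∅.
A ∩ B = ∅
A ∩ B = ∅, so A and B are disjoint.

Yes, A and B are disjoint


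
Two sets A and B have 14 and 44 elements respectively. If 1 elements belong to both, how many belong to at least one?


|A ∪ B| = |A| + |B| - |A ∩ B|
= 14 + 44 - 1
= 57

|A ∪ B| = 57


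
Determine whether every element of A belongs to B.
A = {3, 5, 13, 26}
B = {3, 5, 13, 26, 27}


A ⊆ B means every element of A is in B.
All elements of A are in B.
So A ⊆ B.

Yes, A ⊆ B


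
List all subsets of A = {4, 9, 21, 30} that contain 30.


A subset of A contains 30 iff the remaining 3 elements form any subset of A \ {30}.
Count: 2^(n-1) = 2^3 = 8
Subsets containing 30: {30}, {4, 30}, {9, 30}, {21, 30}, {4, 9, 30}, {4, 21, 30}, {9, 21, 30}, {4, 9, 21, 30}

Subsets containing 30 (8 total): {30}, {4, 30}, {9, 30}, {21, 30}, {4, 9, 30}, {4, 21, 30}, {9, 21, 30}, {4, 9, 21, 30}


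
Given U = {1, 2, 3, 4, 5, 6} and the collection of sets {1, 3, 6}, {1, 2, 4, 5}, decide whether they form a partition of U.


A partition requires: (1) non-empty parts, (2) pairwise disjoint, (3) union = U
Parts: {1, 3, 6}, {1, 2, 4, 5}
Union of parts: {1, 2, 3, 4, 5, 6}
U = {1, 2, 3, 4, 5, 6}
All non-empty? True
Pairwise disjoint? False
Covers U? True

No, not a valid partition


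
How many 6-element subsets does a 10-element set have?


C(n,k) = n! / (k!(n-k)!)
C(10,6) = 10! / (6!4!)
= 210

C(10,6) = 210


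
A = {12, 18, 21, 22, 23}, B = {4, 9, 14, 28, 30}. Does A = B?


Two sets are equal iff they have exactly the same elements.
A = {12, 18, 21, 22, 23}
B = {4, 9, 14, 28, 30}
Differences: {4, 9, 12, 14, 18, 21, 22, 23, 28, 30}
A ≠ B

No, A ≠ B


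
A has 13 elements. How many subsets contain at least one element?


Total subsets = 2^n = 2^13 = 8192
Non-empty subsets exclude the empty set: 2^n - 1
= 8192 - 1
= 8191

Number of non-empty subsets = 8191


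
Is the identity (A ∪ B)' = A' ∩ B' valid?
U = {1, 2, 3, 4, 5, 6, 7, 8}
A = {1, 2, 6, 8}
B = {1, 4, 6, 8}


LHS: A ∪ B = {1, 2, 4, 6, 8}
(A ∪ B)' = U \ (A ∪ B) = {3, 5, 7}
A' = {3, 4, 5, 7}, B' = {2, 3, 5, 7}
Claimed RHS: A' ∩ B' = {3, 5, 7}
Identity is VALID: LHS = RHS = {3, 5, 7} ✓

Identity is valid. (A ∪ B)' = A' ∩ B' = {3, 5, 7}


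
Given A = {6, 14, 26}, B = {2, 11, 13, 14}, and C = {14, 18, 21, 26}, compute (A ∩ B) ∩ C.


A ∩ B = {14}
(A ∩ B) ∩ C = {14}

A ∩ B ∩ C = {14}


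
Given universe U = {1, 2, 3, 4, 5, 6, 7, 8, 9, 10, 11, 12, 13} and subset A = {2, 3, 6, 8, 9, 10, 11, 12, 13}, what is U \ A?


Aᶜ = U \ A = elements in U but not in A
U = {1, 2, 3, 4, 5, 6, 7, 8, 9, 10, 11, 12, 13}
A = {2, 3, 6, 8, 9, 10, 11, 12, 13}
Aᶜ = {1, 4, 5, 7}

Aᶜ = {1, 4, 5, 7}


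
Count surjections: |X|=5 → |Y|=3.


n = |X| = 5, k = |Y| = 3. Surjections via inclusion-exclusion:
S(n,k) = Σ(-1)^i × C(k,i) × (k-i)^n, i=0 to k
i=0: (-1)^0×C(3,0)×3^5 = 243
i=1: (-1)^1×C(3,1)×2^5 = -96
i=2: (-1)^2×C(3,2)×1^5 = 3
i=3: (-1)^3×C(3,3)×0^5 = 0
Total = 150

Number of surjections = 150


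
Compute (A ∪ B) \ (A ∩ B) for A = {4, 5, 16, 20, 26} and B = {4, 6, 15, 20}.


A △ B = (A \ B) ∪ (B \ A) = elements in exactly one of A or B
A \ B = {5, 16, 26}
B \ A = {6, 15}
A △ B = {5, 6, 15, 16, 26}

A △ B = {5, 6, 15, 16, 26}


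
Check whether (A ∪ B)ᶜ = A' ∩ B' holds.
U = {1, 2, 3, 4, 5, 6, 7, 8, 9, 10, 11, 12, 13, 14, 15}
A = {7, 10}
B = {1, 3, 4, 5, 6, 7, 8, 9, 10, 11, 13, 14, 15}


LHS: A ∪ B = {1, 3, 4, 5, 6, 7, 8, 9, 10, 11, 13, 14, 15}
(A ∪ B)' = U \ (A ∪ B) = {2, 12}
A' = {1, 2, 3, 4, 5, 6, 8, 9, 11, 12, 13, 14, 15}, B' = {2, 12}
Claimed RHS: A' ∩ B' = {2, 12}
Identity is VALID: LHS = RHS = {2, 12} ✓

Identity is valid. (A ∪ B)' = A' ∩ B' = {2, 12}


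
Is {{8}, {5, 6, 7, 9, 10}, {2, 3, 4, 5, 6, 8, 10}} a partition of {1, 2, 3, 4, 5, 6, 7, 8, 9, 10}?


A partition requires: (1) non-empty parts, (2) pairwise disjoint, (3) union = U
Parts: {8}, {5, 6, 7, 9, 10}, {2, 3, 4, 5, 6, 8, 10}
Union of parts: {2, 3, 4, 5, 6, 7, 8, 9, 10}
U = {1, 2, 3, 4, 5, 6, 7, 8, 9, 10}
All non-empty? True
Pairwise disjoint? False
Covers U? False

No, not a valid partition


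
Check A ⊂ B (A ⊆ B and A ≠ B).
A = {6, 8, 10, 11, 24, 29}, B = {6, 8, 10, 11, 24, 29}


A ⊂ B requires: A ⊆ B AND A ≠ B.
A ⊆ B? Yes
A = B? Yes
A = B, so A is not a PROPER subset.

No, A is not a proper subset of B


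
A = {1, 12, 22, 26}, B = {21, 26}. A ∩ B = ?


A ∩ B = elements in both A and B
A = {1, 12, 22, 26}
B = {21, 26}
A ∩ B = {26}

A ∩ B = {26}


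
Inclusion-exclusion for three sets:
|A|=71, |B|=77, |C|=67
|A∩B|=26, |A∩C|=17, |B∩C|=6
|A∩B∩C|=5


|A∪B∪C| = |A|+|B|+|C| - |A∩B|-|A∩C|-|B∩C| + |A∩B∩C|
= 71+77+67 - 26-17-6 + 5
= 215 - 49 + 5
= 171

|A ∪ B ∪ C| = 171


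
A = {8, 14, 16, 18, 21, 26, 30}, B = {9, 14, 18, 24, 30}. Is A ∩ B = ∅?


Disjoint means A ∩ B = ∅.
A ∩ B = {14, 18, 30}
A ∩ B ≠ ∅, so A and B are NOT disjoint.

No, A and B are not disjoint (A ∩ B = {14, 18, 30})


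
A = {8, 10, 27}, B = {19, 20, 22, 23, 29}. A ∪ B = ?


A ∪ B = all elements in A or B (or both)
A = {8, 10, 27}
B = {19, 20, 22, 23, 29}
A ∪ B = {8, 10, 19, 20, 22, 23, 27, 29}

A ∪ B = {8, 10, 19, 20, 22, 23, 27, 29}


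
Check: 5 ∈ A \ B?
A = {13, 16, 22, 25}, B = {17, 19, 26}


A = {13, 16, 22, 25}, B = {17, 19, 26}
A \ B = elements in A but not in B
A \ B = {13, 16, 22, 25}
Checking if 5 ∈ A \ B
5 is not in A \ B → False

5 ∉ A \ B


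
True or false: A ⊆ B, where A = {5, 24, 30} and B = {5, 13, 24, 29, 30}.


A ⊆ B means every element of A is in B.
All elements of A are in B.
So A ⊆ B.

Yes, A ⊆ B


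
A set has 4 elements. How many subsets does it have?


Number of subsets = 2^n
= 2^4
= 16

|P(A)| = 16


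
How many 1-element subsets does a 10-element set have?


C(n,k) = n! / (k!(n-k)!)
C(10,1) = 10! / (1!9!)
= 10

C(10,1) = 10


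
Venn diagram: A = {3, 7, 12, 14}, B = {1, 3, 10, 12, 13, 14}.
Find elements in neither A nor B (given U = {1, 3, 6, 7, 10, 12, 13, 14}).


A = {3, 7, 12, 14}
B = {1, 3, 10, 12, 13, 14}
Region: in neither A nor B (given U = {1, 3, 6, 7, 10, 12, 13, 14})
Elements: {6}

Elements in neither A nor B (given U = {1, 3, 6, 7, 10, 12, 13, 14}): {6}


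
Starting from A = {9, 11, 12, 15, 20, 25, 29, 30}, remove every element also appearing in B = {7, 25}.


A \ B = elements in A but not in B
A = {9, 11, 12, 15, 20, 25, 29, 30}
B = {7, 25}
Remove from A any elements in B
A \ B = {9, 11, 12, 15, 20, 29, 30}

A \ B = {9, 11, 12, 15, 20, 29, 30}


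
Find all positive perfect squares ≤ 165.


Checking each candidate:
Condition: positive perfect squares ≤ 165
Result = {1, 4, 9, 16, 25, 36, 49, 64, 81, 100, 121, 144}

{1, 4, 9, 16, 25, 36, 49, 64, 81, 100, 121, 144}


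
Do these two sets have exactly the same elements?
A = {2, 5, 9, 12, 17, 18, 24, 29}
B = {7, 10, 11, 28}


Two sets are equal iff they have exactly the same elements.
A = {2, 5, 9, 12, 17, 18, 24, 29}
B = {7, 10, 11, 28}
Differences: {2, 5, 7, 9, 10, 11, 12, 17, 18, 24, 28, 29}
A ≠ B

No, A ≠ B


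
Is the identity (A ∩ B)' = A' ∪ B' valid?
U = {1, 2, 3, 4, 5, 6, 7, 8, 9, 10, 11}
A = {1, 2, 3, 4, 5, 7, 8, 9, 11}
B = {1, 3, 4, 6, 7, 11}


LHS: A ∩ B = {1, 3, 4, 7, 11}
(A ∩ B)' = U \ (A ∩ B) = {2, 5, 6, 8, 9, 10}
A' = {6, 10}, B' = {2, 5, 8, 9, 10}
Claimed RHS: A' ∪ B' = {2, 5, 6, 8, 9, 10}
Identity is VALID: LHS = RHS = {2, 5, 6, 8, 9, 10} ✓

Identity is valid. (A ∩ B)' = A' ∪ B' = {2, 5, 6, 8, 9, 10}


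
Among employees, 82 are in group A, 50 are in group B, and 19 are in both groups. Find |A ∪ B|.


|A ∪ B| = |A| + |B| - |A ∩ B|
= 82 + 50 - 19
= 113

|A ∪ B| = 113


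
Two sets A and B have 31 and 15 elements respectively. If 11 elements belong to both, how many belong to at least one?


|A ∪ B| = |A| + |B| - |A ∩ B|
= 31 + 15 - 11
= 35

|A ∪ B| = 35


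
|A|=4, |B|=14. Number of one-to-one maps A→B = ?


An injection sends each of |A| = 4 inputs to a distinct output in B.
# injections = |B|·(|B|-1)·…·(|B|-|A|+1) = 14! / (14 - 4)!
= 14 × 13 × 12 × 11
= 24024

Number of injections = 24024


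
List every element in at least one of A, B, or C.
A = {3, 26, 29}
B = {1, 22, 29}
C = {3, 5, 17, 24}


A ∪ B = {1, 3, 22, 26, 29}
(A ∪ B) ∪ C = {1, 3, 5, 17, 22, 24, 26, 29}

A ∪ B ∪ C = {1, 3, 5, 17, 22, 24, 26, 29}


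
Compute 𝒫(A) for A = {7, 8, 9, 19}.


|A| = 4, so |P(A)| = 2^4 = 16
Enumerate subsets by cardinality (0 to 4):
∅, {7}, {8}, {9}, {19}, {7, 8}, {7, 9}, {7, 19}, {8, 9}, {8, 19}, {9, 19}, {7, 8, 9}, {7, 8, 19}, {7, 9, 19}, {8, 9, 19}, {7, 8, 9, 19}

P(A) has 16 subsets: ∅, {7}, {8}, {9}, {19}, {7, 8}, {7, 9}, {7, 19}, {8, 9}, {8, 19}, {9, 19}, {7, 8, 9}, {7, 8, 19}, {7, 9, 19}, {8, 9, 19}, {7, 8, 9, 19}


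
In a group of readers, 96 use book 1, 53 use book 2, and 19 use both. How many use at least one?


|A ∪ B| = |A| + |B| - |A ∩ B|
= 96 + 53 - 19
= 130

|A ∪ B| = 130


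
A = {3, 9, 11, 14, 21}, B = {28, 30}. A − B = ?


A \ B = elements in A but not in B
A = {3, 9, 11, 14, 21}
B = {28, 30}
Remove from A any elements in B
A \ B = {3, 9, 11, 14, 21}

A \ B = {3, 9, 11, 14, 21}


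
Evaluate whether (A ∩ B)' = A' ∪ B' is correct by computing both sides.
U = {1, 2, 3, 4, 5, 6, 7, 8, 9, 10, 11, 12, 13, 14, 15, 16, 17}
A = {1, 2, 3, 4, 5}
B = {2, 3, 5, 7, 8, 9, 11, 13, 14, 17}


LHS: A ∩ B = {2, 3, 5}
(A ∩ B)' = U \ (A ∩ B) = {1, 4, 6, 7, 8, 9, 10, 11, 12, 13, 14, 15, 16, 17}
A' = {6, 7, 8, 9, 10, 11, 12, 13, 14, 15, 16, 17}, B' = {1, 4, 6, 10, 12, 15, 16}
Claimed RHS: A' ∪ B' = {1, 4, 6, 7, 8, 9, 10, 11, 12, 13, 14, 15, 16, 17}
Identity is VALID: LHS = RHS = {1, 4, 6, 7, 8, 9, 10, 11, 12, 13, 14, 15, 16, 17} ✓

Identity is valid. (A ∩ B)' = A' ∪ B' = {1, 4, 6, 7, 8, 9, 10, 11, 12, 13, 14, 15, 16, 17}


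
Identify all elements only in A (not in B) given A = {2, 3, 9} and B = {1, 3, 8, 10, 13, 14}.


A = {2, 3, 9}
B = {1, 3, 8, 10, 13, 14}
Region: only in A (not in B)
Elements: {2, 9}

Elements only in A (not in B): {2, 9}


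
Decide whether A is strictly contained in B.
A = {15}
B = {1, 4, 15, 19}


A ⊂ B requires: A ⊆ B AND A ≠ B.
A ⊆ B? Yes
A = B? No
A ⊂ B: Yes (A is a proper subset of B)

Yes, A ⊂ B


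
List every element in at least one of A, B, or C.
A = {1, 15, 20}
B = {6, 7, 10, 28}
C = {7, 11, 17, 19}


A ∪ B = {1, 6, 7, 10, 15, 20, 28}
(A ∪ B) ∪ C = {1, 6, 7, 10, 11, 15, 17, 19, 20, 28}

A ∪ B ∪ C = {1, 6, 7, 10, 11, 15, 17, 19, 20, 28}


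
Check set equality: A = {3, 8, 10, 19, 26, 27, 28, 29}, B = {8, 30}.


Two sets are equal iff they have exactly the same elements.
A = {3, 8, 10, 19, 26, 27, 28, 29}
B = {8, 30}
Differences: {3, 10, 19, 26, 27, 28, 29, 30}
A ≠ B

No, A ≠ B


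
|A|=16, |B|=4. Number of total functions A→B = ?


Each of |A| = 16 inputs maps to any of |B| = 4 outputs.
# functions = |B|^|A| = 4^16
= 4294967296

Number of functions = 4294967296


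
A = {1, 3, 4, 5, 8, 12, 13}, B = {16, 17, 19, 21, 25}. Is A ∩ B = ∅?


Disjoint means A ∩ B = ∅.
A ∩ B = ∅
A ∩ B = ∅, so A and B are disjoint.

Yes, A and B are disjoint


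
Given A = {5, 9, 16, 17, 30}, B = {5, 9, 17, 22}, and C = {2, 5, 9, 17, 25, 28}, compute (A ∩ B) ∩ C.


A ∩ B = {5, 9, 17}
(A ∩ B) ∩ C = {5, 9, 17}

A ∩ B ∩ C = {5, 9, 17}


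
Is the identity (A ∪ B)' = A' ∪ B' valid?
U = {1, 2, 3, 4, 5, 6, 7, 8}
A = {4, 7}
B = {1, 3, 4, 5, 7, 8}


LHS: A ∪ B = {1, 3, 4, 5, 7, 8}
(A ∪ B)' = U \ (A ∪ B) = {2, 6}
A' = {1, 2, 3, 5, 6, 8}, B' = {2, 6}
Claimed RHS: A' ∪ B' = {1, 2, 3, 5, 6, 8}
Identity is INVALID: LHS = {2, 6} but the RHS claimed here equals {1, 2, 3, 5, 6, 8}. The correct form is (A ∪ B)' = A' ∩ B'.

Identity is invalid: (A ∪ B)' = {2, 6} but A' ∪ B' = {1, 2, 3, 5, 6, 8}. The correct De Morgan law is (A ∪ B)' = A' ∩ B'.


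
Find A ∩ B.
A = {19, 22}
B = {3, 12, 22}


A ∩ B = elements in both A and B
A = {19, 22}
B = {3, 12, 22}
A ∩ B = {22}

A ∩ B = {22}


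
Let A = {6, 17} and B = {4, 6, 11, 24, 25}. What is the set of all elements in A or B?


A ∪ B = all elements in A or B (or both)
A = {6, 17}
B = {4, 6, 11, 24, 25}
A ∪ B = {4, 6, 11, 17, 24, 25}

A ∪ B = {4, 6, 11, 17, 24, 25}


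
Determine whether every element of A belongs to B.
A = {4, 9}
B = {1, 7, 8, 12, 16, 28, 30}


A ⊆ B means every element of A is in B.
Elements in A not in B: {4, 9}
So A ⊄ B.

No, A ⊄ B


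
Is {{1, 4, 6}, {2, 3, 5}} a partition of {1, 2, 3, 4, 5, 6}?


A partition requires: (1) non-empty parts, (2) pairwise disjoint, (3) union = U
Parts: {1, 4, 6}, {2, 3, 5}
Union of parts: {1, 2, 3, 4, 5, 6}
U = {1, 2, 3, 4, 5, 6}
All non-empty? True
Pairwise disjoint? True
Covers U? True

Yes, valid partition


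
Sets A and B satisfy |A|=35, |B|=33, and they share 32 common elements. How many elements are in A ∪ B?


|A ∪ B| = |A| + |B| - |A ∩ B|
= 35 + 33 - 32
= 36

|A ∪ B| = 36


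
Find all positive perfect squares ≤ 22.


Checking each candidate:
Condition: positive perfect squares ≤ 22
Result = {1, 4, 9, 16}

{1, 4, 9, 16}


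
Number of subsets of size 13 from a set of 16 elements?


C(n,k) = n! / (k!(n-k)!)
C(16,13) = 16! / (13!3!)
= 560

C(16,13) = 560


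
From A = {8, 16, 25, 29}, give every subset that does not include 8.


A subset of A that omits 8 is a subset of A \ {8}, so there are 2^(n-1) = 2^3 = 8 of them.
Subsets excluding 8: ∅, {16}, {25}, {29}, {16, 25}, {16, 29}, {25, 29}, {16, 25, 29}

Subsets excluding 8 (8 total): ∅, {16}, {25}, {29}, {16, 25}, {16, 29}, {25, 29}, {16, 25, 29}


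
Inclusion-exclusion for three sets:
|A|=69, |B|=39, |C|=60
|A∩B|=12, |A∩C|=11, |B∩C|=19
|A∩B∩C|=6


|A∪B∪C| = |A|+|B|+|C| - |A∩B|-|A∩C|-|B∩C| + |A∩B∩C|
= 69+39+60 - 12-11-19 + 6
= 168 - 42 + 6
= 132

|A ∪ B ∪ C| = 132


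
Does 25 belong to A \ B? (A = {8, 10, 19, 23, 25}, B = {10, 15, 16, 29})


A = {8, 10, 19, 23, 25}, B = {10, 15, 16, 29}
A \ B = elements in A but not in B
A \ B = {8, 19, 23, 25}
Checking if 25 ∈ A \ B
25 is in A \ B → True

25 ∈ A \ B


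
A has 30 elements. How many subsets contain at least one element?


Total subsets = 2^n = 2^30 = 1073741824
Non-empty subsets exclude the empty set: 2^n - 1
= 1073741824 - 1
= 1073741823

Number of non-empty subsets = 1073741823


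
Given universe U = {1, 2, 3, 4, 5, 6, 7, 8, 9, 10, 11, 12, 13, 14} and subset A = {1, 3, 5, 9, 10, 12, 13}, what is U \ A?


Aᶜ = U \ A = elements in U but not in A
U = {1, 2, 3, 4, 5, 6, 7, 8, 9, 10, 11, 12, 13, 14}
A = {1, 3, 5, 9, 10, 12, 13}
Aᶜ = {2, 4, 6, 7, 8, 11, 14}

Aᶜ = {2, 4, 6, 7, 8, 11, 14}


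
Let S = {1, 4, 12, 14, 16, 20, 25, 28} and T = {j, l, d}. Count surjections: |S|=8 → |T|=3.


n = |S| = 8, k = |T| = 3. Surjections via inclusion-exclusion:
S(n,k) = Σ(-1)^i × C(k,i) × (k-i)^n, i=0 to k
i=0: (-1)^0×C(3,0)×3^8 = 6561
i=1: (-1)^1×C(3,1)×2^8 = -768
i=2: (-1)^2×C(3,2)×1^8 = 3
i=3: (-1)^3×C(3,3)×0^8 = 0
Total = 5796

Number of surjections = 5796


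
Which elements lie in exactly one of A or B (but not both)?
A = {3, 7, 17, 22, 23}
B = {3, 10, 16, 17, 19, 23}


A △ B = (A \ B) ∪ (B \ A) = elements in exactly one of A or B
A \ B = {7, 22}
B \ A = {10, 16, 19}
A △ B = {7, 10, 16, 19, 22}

A △ B = {7, 10, 16, 19, 22}


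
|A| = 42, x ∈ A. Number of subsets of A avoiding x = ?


Subsets of A avoiding x are subsets of A \ {x}, which has 41 elements.
Count = 2^(n-1) = 2^41
= 2199023255552

Number of subsets avoiding x = 2199023255552


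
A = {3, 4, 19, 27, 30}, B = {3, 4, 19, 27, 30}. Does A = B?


Two sets are equal iff they have exactly the same elements.
A = {3, 4, 19, 27, 30}
B = {3, 4, 19, 27, 30}
Same elements → A = B

Yes, A = B


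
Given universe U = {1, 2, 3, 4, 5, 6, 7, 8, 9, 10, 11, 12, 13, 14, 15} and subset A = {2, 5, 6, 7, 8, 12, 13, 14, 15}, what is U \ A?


Aᶜ = U \ A = elements in U but not in A
U = {1, 2, 3, 4, 5, 6, 7, 8, 9, 10, 11, 12, 13, 14, 15}
A = {2, 5, 6, 7, 8, 12, 13, 14, 15}
Aᶜ = {1, 3, 4, 9, 10, 11}

Aᶜ = {1, 3, 4, 9, 10, 11}


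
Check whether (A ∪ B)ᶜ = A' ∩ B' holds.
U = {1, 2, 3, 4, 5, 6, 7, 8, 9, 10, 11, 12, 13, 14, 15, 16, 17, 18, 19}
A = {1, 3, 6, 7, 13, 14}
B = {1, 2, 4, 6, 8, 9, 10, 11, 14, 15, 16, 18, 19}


LHS: A ∪ B = {1, 2, 3, 4, 6, 7, 8, 9, 10, 11, 13, 14, 15, 16, 18, 19}
(A ∪ B)' = U \ (A ∪ B) = {5, 12, 17}
A' = {2, 4, 5, 8, 9, 10, 11, 12, 15, 16, 17, 18, 19}, B' = {3, 5, 7, 12, 13, 17}
Claimed RHS: A' ∩ B' = {5, 12, 17}
Identity is VALID: LHS = RHS = {5, 12, 17} ✓

Identity is valid. (A ∪ B)' = A' ∩ B' = {5, 12, 17}


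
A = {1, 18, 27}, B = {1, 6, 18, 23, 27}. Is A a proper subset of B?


A ⊂ B requires: A ⊆ B AND A ≠ B.
A ⊆ B? Yes
A = B? No
A ⊂ B: Yes (A is a proper subset of B)

Yes, A ⊂ B


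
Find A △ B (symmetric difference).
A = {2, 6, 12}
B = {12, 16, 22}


A △ B = (A \ B) ∪ (B \ A) = elements in exactly one of A or B
A \ B = {2, 6}
B \ A = {16, 22}
A △ B = {2, 6, 16, 22}

A △ B = {2, 6, 16, 22}


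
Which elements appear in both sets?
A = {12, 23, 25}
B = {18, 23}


A ∩ B = elements in both A and B
A = {12, 23, 25}
B = {18, 23}
A ∩ B = {23}

A ∩ B = {23}


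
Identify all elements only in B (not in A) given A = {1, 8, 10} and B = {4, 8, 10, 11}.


A = {1, 8, 10}
B = {4, 8, 10, 11}
Region: only in B (not in A)
Elements: {4, 11}

Elements only in B (not in A): {4, 11}


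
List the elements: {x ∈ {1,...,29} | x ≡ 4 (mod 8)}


Checking each candidate:
Condition: x in {1,...,29} with x ≡ 4 (mod 8)
Result = {4, 12, 20, 28}

{4, 12, 20, 28}


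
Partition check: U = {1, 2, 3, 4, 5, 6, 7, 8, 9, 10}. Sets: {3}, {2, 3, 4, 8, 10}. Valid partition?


A partition requires: (1) non-empty parts, (2) pairwise disjoint, (3) union = U
Parts: {3}, {2, 3, 4, 8, 10}
Union of parts: {2, 3, 4, 8, 10}
U = {1, 2, 3, 4, 5, 6, 7, 8, 9, 10}
All non-empty? True
Pairwise disjoint? False
Covers U? False

No, not a valid partition


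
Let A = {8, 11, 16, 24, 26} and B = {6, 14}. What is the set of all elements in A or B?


A ∪ B = all elements in A or B (or both)
A = {8, 11, 16, 24, 26}
B = {6, 14}
A ∪ B = {6, 8, 11, 14, 16, 24, 26}

A ∪ B = {6, 8, 11, 14, 16, 24, 26}


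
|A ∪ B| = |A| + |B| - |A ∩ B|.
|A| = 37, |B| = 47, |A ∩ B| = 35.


|A ∪ B| = |A| + |B| - |A ∩ B|
= 37 + 47 - 35
= 49

|A ∪ B| = 49


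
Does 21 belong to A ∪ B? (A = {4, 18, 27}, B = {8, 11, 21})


A = {4, 18, 27}, B = {8, 11, 21}
A ∪ B = all elements in A or B
A ∪ B = {4, 8, 11, 18, 21, 27}
Checking if 21 ∈ A ∪ B
21 is in A ∪ B → True

21 ∈ A ∪ B


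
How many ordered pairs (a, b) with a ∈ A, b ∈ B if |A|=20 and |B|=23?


|A × B| = |A| × |B|
= 20 × 23
= 460

|A × B| = 460


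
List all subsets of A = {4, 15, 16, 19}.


|A| = 4, so |P(A)| = 2^4 = 16
Enumerate subsets by cardinality (0 to 4):
∅, {4}, {15}, {16}, {19}, {4, 15}, {4, 16}, {4, 19}, {15, 16}, {15, 19}, {16, 19}, {4, 15, 16}, {4, 15, 19}, {4, 16, 19}, {15, 16, 19}, {4, 15, 16, 19}

P(A) has 16 subsets: ∅, {4}, {15}, {16}, {19}, {4, 15}, {4, 16}, {4, 19}, {15, 16}, {15, 19}, {16, 19}, {4, 15, 16}, {4, 15, 19}, {4, 16, 19}, {15, 16, 19}, {4, 15, 16, 19}


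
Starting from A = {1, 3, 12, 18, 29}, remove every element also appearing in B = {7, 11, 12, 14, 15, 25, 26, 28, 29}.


A \ B = elements in A but not in B
A = {1, 3, 12, 18, 29}
B = {7, 11, 12, 14, 15, 25, 26, 28, 29}
Remove from A any elements in B
A \ B = {1, 3, 18}

A \ B = {1, 3, 18}


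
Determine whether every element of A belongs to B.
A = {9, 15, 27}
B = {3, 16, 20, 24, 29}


A ⊆ B means every element of A is in B.
Elements in A not in B: {9, 15, 27}
So A ⊄ B.

No, A ⊄ B


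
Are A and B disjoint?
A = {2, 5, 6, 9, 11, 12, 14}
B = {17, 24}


Disjoint means A ∩ B = ∅.
A ∩ B = ∅
A ∩ B = ∅, so A and B are disjoint.

Yes, A and B are disjoint


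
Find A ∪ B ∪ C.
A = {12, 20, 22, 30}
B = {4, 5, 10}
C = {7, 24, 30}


A ∪ B = {4, 5, 10, 12, 20, 22, 30}
(A ∪ B) ∪ C = {4, 5, 7, 10, 12, 20, 22, 24, 30}

A ∪ B ∪ C = {4, 5, 7, 10, 12, 20, 22, 24, 30}


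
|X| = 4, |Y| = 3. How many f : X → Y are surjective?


n = |X| = 4, k = |Y| = 3. Surjections via inclusion-exclusion:
S(n,k) = Σ(-1)^i × C(k,i) × (k-i)^n, i=0 to k
i=0: (-1)^0×C(3,0)×3^4 = 81
i=1: (-1)^1×C(3,1)×2^4 = -48
i=2: (-1)^2×C(3,2)×1^4 = 3
i=3: (-1)^3×C(3,3)×0^4 = 0
Total = 36

Number of surjections = 36


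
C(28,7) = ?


C(n,k) = n! / (k!(n-k)!)
C(28,7) = 28! / (7!21!)
= 1184040

C(28,7) = 1184040


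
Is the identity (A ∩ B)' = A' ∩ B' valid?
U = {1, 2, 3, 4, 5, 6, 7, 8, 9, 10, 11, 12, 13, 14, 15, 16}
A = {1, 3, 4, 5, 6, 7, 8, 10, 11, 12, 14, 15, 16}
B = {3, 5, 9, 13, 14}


LHS: A ∩ B = {3, 5, 14}
(A ∩ B)' = U \ (A ∩ B) = {1, 2, 4, 6, 7, 8, 9, 10, 11, 12, 13, 15, 16}
A' = {2, 9, 13}, B' = {1, 2, 4, 6, 7, 8, 10, 11, 12, 15, 16}
Claimed RHS: A' ∩ B' = {2}
Identity is INVALID: LHS = {1, 2, 4, 6, 7, 8, 9, 10, 11, 12, 13, 15, 16} but the RHS claimed here equals {2}. The correct form is (A ∩ B)' = A' ∪ B'.

Identity is invalid: (A ∩ B)' = {1, 2, 4, 6, 7, 8, 9, 10, 11, 12, 13, 15, 16} but A' ∩ B' = {2}. The correct De Morgan law is (A ∩ B)' = A' ∪ B'.


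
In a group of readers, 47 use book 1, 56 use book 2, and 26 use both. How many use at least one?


|A ∪ B| = |A| + |B| - |A ∩ B|
= 47 + 56 - 26
= 77

|A ∪ B| = 77


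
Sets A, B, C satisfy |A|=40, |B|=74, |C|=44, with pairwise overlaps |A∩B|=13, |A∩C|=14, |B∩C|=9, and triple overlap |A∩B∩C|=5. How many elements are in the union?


|A∪B∪C| = |A|+|B|+|C| - |A∩B|-|A∩C|-|B∩C| + |A∩B∩C|
= 40+74+44 - 13-14-9 + 5
= 158 - 36 + 5
= 127

|A ∪ B ∪ C| = 127


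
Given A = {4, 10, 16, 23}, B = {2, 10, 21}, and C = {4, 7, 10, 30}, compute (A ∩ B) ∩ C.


A ∩ B = {10}
(A ∩ B) ∩ C = {10}

A ∩ B ∩ C = {10}


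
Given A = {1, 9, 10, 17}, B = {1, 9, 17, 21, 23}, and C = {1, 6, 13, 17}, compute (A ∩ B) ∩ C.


A ∩ B = {1, 9, 17}
(A ∩ B) ∩ C = {1, 17}

A ∩ B ∩ C = {1, 17}


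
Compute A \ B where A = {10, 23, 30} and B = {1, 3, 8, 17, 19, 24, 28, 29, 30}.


A \ B = elements in A but not in B
A = {10, 23, 30}
B = {1, 3, 8, 17, 19, 24, 28, 29, 30}
Remove from A any elements in B
A \ B = {10, 23}

A \ B = {10, 23}


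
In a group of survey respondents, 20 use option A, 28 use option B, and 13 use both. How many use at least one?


|A ∪ B| = |A| + |B| - |A ∩ B|
= 20 + 28 - 13
= 35

|A ∪ B| = 35


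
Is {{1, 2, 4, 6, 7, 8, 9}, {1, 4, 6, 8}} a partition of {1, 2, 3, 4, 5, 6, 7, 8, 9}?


A partition requires: (1) non-empty parts, (2) pairwise disjoint, (3) union = U
Parts: {1, 2, 4, 6, 7, 8, 9}, {1, 4, 6, 8}
Union of parts: {1, 2, 4, 6, 7, 8, 9}
U = {1, 2, 3, 4, 5, 6, 7, 8, 9}
All non-empty? True
Pairwise disjoint? False
Covers U? False

No, not a valid partition


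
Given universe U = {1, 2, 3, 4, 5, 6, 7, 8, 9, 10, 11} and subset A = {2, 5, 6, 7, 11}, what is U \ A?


Aᶜ = U \ A = elements in U but not in A
U = {1, 2, 3, 4, 5, 6, 7, 8, 9, 10, 11}
A = {2, 5, 6, 7, 11}
Aᶜ = {1, 3, 4, 8, 9, 10}

Aᶜ = {1, 3, 4, 8, 9, 10}


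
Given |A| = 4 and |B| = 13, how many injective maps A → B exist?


An injection sends each of |A| = 4 inputs to a distinct output in B.
# injections = |B|·(|B|-1)·…·(|B|-|A|+1) = 13! / (13 - 4)!
= 13 × 12 × 11 × 10
= 17160

Number of injections = 17160


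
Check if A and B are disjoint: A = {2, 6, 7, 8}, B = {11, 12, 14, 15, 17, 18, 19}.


Disjoint means A ∩ B = ∅.
A ∩ B = ∅
A ∩ B = ∅, so A and B are disjoint.

Yes, A and B are disjoint


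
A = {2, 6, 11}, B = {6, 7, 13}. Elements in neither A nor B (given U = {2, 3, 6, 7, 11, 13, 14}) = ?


A = {2, 6, 11}
B = {6, 7, 13}
Region: in neither A nor B (given U = {2, 3, 6, 7, 11, 13, 14})
Elements: {3, 14}

Elements in neither A nor B (given U = {2, 3, 6, 7, 11, 13, 14}): {3, 14}


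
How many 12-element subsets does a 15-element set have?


C(n,k) = n! / (k!(n-k)!)
C(15,12) = 15! / (12!3!)
= 455

C(15,12) = 455


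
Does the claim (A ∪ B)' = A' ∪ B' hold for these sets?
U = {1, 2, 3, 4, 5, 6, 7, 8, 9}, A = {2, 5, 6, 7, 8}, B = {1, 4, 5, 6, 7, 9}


LHS: A ∪ B = {1, 2, 4, 5, 6, 7, 8, 9}
(A ∪ B)' = U \ (A ∪ B) = {3}
A' = {1, 3, 4, 9}, B' = {2, 3, 8}
Claimed RHS: A' ∪ B' = {1, 2, 3, 4, 8, 9}
Identity is INVALID: LHS = {3} but the RHS claimed here equals {1, 2, 3, 4, 8, 9}. The correct form is (A ∪ B)' = A' ∩ B'.

Identity is invalid: (A ∪ B)' = {3} but A' ∪ B' = {1, 2, 3, 4, 8, 9}. The correct De Morgan law is (A ∪ B)' = A' ∩ B'.


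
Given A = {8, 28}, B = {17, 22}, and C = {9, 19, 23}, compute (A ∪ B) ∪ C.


A ∪ B = {8, 17, 22, 28}
(A ∪ B) ∪ C = {8, 9, 17, 19, 22, 23, 28}

A ∪ B ∪ C = {8, 9, 17, 19, 22, 23, 28}


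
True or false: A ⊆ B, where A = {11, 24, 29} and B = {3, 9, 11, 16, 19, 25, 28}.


A ⊆ B means every element of A is in B.
Elements in A not in B: {24, 29}
So A ⊄ B.

No, A ⊄ B


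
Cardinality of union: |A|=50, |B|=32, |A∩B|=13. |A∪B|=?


|A ∪ B| = |A| + |B| - |A ∩ B|
= 50 + 32 - 13
= 69

|A ∪ B| = 69


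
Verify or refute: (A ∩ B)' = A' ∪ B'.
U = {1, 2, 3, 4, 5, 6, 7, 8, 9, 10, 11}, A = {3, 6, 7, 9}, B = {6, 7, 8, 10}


LHS: A ∩ B = {6, 7}
(A ∩ B)' = U \ (A ∩ B) = {1, 2, 3, 4, 5, 8, 9, 10, 11}
A' = {1, 2, 4, 5, 8, 10, 11}, B' = {1, 2, 3, 4, 5, 9, 11}
Claimed RHS: A' ∪ B' = {1, 2, 3, 4, 5, 8, 9, 10, 11}
Identity is VALID: LHS = RHS = {1, 2, 3, 4, 5, 8, 9, 10, 11} ✓

Identity is valid. (A ∩ B)' = A' ∪ B' = {1, 2, 3, 4, 5, 8, 9, 10, 11}


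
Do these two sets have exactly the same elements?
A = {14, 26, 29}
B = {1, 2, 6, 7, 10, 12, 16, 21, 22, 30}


Two sets are equal iff they have exactly the same elements.
A = {14, 26, 29}
B = {1, 2, 6, 7, 10, 12, 16, 21, 22, 30}
Differences: {1, 2, 6, 7, 10, 12, 14, 16, 21, 22, 26, 29, 30}
A ≠ B

No, A ≠ B


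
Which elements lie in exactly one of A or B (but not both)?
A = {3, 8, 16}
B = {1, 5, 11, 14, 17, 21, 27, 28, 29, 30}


A △ B = (A \ B) ∪ (B \ A) = elements in exactly one of A or B
A \ B = {3, 8, 16}
B \ A = {1, 5, 11, 14, 17, 21, 27, 28, 29, 30}
A △ B = {1, 3, 5, 8, 11, 14, 16, 17, 21, 27, 28, 29, 30}

A △ B = {1, 3, 5, 8, 11, 14, 16, 17, 21, 27, 28, 29, 30}


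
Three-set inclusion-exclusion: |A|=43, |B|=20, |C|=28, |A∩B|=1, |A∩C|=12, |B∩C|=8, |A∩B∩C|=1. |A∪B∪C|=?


|A∪B∪C| = |A|+|B|+|C| - |A∩B|-|A∩C|-|B∩C| + |A∩B∩C|
= 43+20+28 - 1-12-8 + 1
= 91 - 21 + 1
= 71

|A ∪ B ∪ C| = 71


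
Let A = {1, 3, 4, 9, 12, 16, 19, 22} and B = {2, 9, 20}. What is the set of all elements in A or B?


A ∪ B = all elements in A or B (or both)
A = {1, 3, 4, 9, 12, 16, 19, 22}
B = {2, 9, 20}
A ∪ B = {1, 2, 3, 4, 9, 12, 16, 19, 20, 22}

A ∪ B = {1, 2, 3, 4, 9, 12, 16, 19, 20, 22}


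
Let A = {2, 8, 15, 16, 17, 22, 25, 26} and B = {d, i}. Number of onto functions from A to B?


n = |A| = 8, k = |B| = 2. Surjections via inclusion-exclusion:
S(n,k) = Σ(-1)^i × C(k,i) × (k-i)^n, i=0 to k
i=0: (-1)^0×C(2,0)×2^8 = 256
i=1: (-1)^1×C(2,1)×1^8 = -2
i=2: (-1)^2×C(2,2)×0^8 = 0
Total = 254

Number of surjections = 254


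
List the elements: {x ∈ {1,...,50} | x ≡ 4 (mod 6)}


Checking each candidate:
Condition: x in {1,...,50} with x ≡ 4 (mod 6)
Result = {4, 10, 16, 22, 28, 34, 40, 46}

{4, 10, 16, 22, 28, 34, 40, 46}


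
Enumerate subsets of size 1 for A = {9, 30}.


|A| = 2, so A has C(2,1) = 2 subsets of size 1.
Enumerate by choosing 1 elements from A at a time:
{9}, {30}

1-element subsets (2 total): {9}, {30}


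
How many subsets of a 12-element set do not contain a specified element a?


Subsets of A avoiding a are subsets of A \ {a}, which has 11 elements.
Count = 2^(n-1) = 2^11
= 2048

Number of subsets avoiding a = 2048


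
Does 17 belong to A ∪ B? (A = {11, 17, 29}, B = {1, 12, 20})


A = {11, 17, 29}, B = {1, 12, 20}
A ∪ B = all elements in A or B
A ∪ B = {1, 11, 12, 17, 20, 29}
Checking if 17 ∈ A ∪ B
17 is in A ∪ B → True

17 ∈ A ∪ B


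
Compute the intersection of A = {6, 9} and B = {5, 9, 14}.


A ∩ B = elements in both A and B
A = {6, 9}
B = {5, 9, 14}
A ∩ B = {9}

A ∩ B = {9}


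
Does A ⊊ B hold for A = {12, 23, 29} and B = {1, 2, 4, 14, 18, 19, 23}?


A ⊂ B requires: A ⊆ B AND A ≠ B.
A ⊆ B? No
A ⊄ B, so A is not a proper subset.

No, A is not a proper subset of B


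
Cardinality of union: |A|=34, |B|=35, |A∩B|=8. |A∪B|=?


|A ∪ B| = |A| + |B| - |A ∩ B|
= 34 + 35 - 8
= 61

|A ∪ B| = 61


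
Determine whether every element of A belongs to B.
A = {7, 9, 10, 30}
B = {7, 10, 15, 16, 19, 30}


A ⊆ B means every element of A is in B.
Elements in A not in B: {9}
So A ⊄ B.

No, A ⊄ B


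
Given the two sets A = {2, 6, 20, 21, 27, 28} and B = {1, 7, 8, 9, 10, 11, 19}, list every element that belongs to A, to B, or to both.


A ∪ B = all elements in A or B (or both)
A = {2, 6, 20, 21, 27, 28}
B = {1, 7, 8, 9, 10, 11, 19}
A ∪ B = {1, 2, 6, 7, 8, 9, 10, 11, 19, 20, 21, 27, 28}

A ∪ B = {1, 2, 6, 7, 8, 9, 10, 11, 19, 20, 21, 27, 28}


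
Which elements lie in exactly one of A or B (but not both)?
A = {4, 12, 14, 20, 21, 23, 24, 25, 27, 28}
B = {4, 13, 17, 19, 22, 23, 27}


A △ B = (A \ B) ∪ (B \ A) = elements in exactly one of A or B
A \ B = {12, 14, 20, 21, 24, 25, 28}
B \ A = {13, 17, 19, 22}
A △ B = {12, 13, 14, 17, 19, 20, 21, 22, 24, 25, 28}

A △ B = {12, 13, 14, 17, 19, 20, 21, 22, 24, 25, 28}


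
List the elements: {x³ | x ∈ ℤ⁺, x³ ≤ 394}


Checking each candidate:
Condition: positive perfect cubes ≤ 394
Result = {1, 8, 27, 64, 125, 216, 343}

{1, 8, 27, 64, 125, 216, 343}


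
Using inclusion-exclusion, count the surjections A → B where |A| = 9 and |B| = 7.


n = |A| = 9, k = |B| = 7. Surjections via inclusion-exclusion:
S(n,k) = Σ(-1)^i × C(k,i) × (k-i)^n, i=0 to k
i=0: (-1)^0×C(7,0)×7^9 = 40353607
i=1: (-1)^1×C(7,1)×6^9 = -70543872
i=2: (-1)^2×C(7,2)×5^9 = 41015625
i=3: (-1)^3×C(7,3)×4^9 = -9175040
i=4: (-1)^4×C(7,4)×3^9 = 688905
i=5: (-1)^5×C(7,5)×2^9 = -10752
i=6: (-1)^6×C(7,6)×1^9 = 7
i=7: (-1)^7×C(7,7)×0^9 = 0
Total = 2328480

Number of surjections = 2328480


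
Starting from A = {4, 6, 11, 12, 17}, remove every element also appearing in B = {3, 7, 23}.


A \ B = elements in A but not in B
A = {4, 6, 11, 12, 17}
B = {3, 7, 23}
Remove from A any elements in B
A \ B = {4, 6, 11, 12, 17}

A \ B = {4, 6, 11, 12, 17}


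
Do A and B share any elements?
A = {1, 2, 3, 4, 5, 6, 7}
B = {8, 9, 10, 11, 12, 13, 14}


Disjoint means A ∩ B = ∅.
A ∩ B = ∅
A ∩ B = ∅, so A and B are disjoint.

No — A and B share no elements (A ∩ B = ∅), so they are disjoint


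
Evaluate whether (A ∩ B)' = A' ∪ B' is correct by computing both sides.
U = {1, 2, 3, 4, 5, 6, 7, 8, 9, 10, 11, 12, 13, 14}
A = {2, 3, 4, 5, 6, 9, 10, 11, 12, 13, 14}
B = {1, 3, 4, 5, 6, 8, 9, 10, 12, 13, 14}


LHS: A ∩ B = {3, 4, 5, 6, 9, 10, 12, 13, 14}
(A ∩ B)' = U \ (A ∩ B) = {1, 2, 7, 8, 11}
A' = {1, 7, 8}, B' = {2, 7, 11}
Claimed RHS: A' ∪ B' = {1, 2, 7, 8, 11}
Identity is VALID: LHS = RHS = {1, 2, 7, 8, 11} ✓

Identity is valid. (A ∩ B)' = A' ∪ B' = {1, 2, 7, 8, 11}


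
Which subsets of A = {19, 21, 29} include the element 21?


A subset of A contains 21 iff the remaining 2 elements form any subset of A \ {21}.
Count: 2^(n-1) = 2^2 = 4
Subsets containing 21: {21}, {19, 21}, {21, 29}, {19, 21, 29}

Subsets containing 21 (4 total): {21}, {19, 21}, {21, 29}, {19, 21, 29}


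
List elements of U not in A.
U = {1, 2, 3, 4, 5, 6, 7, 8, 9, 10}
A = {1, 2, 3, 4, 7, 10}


Aᶜ = U \ A = elements in U but not in A
U = {1, 2, 3, 4, 5, 6, 7, 8, 9, 10}
A = {1, 2, 3, 4, 7, 10}
Aᶜ = {5, 6, 8, 9}

Aᶜ = {5, 6, 8, 9}


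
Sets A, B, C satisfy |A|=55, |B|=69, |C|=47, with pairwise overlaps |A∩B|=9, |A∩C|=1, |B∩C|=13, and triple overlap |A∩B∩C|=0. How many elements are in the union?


|A∪B∪C| = |A|+|B|+|C| - |A∩B|-|A∩C|-|B∩C| + |A∩B∩C|
= 55+69+47 - 9-1-13 + 0
= 171 - 23 + 0
= 148

|A ∪ B ∪ C| = 148


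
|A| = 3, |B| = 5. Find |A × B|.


|A × B| = |A| × |B|
= 3 × 5
= 15

|A × B| = 15


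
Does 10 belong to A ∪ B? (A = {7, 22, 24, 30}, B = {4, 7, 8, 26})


A = {7, 22, 24, 30}, B = {4, 7, 8, 26}
A ∪ B = all elements in A or B
A ∪ B = {4, 7, 8, 22, 24, 26, 30}
Checking if 10 ∈ A ∪ B
10 is not in A ∪ B → False

10 ∉ A ∪ B


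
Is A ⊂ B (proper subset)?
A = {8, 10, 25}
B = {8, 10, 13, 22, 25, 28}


A ⊂ B requires: A ⊆ B AND A ≠ B.
A ⊆ B? Yes
A = B? No
A ⊂ B: Yes (A is a proper subset of B)

Yes, A ⊂ B


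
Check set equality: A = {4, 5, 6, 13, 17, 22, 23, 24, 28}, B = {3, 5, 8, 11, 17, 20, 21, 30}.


Two sets are equal iff they have exactly the same elements.
A = {4, 5, 6, 13, 17, 22, 23, 24, 28}
B = {3, 5, 8, 11, 17, 20, 21, 30}
Differences: {3, 4, 6, 8, 11, 13, 20, 21, 22, 23, 24, 28, 30}
A ≠ B

No, A ≠ B
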